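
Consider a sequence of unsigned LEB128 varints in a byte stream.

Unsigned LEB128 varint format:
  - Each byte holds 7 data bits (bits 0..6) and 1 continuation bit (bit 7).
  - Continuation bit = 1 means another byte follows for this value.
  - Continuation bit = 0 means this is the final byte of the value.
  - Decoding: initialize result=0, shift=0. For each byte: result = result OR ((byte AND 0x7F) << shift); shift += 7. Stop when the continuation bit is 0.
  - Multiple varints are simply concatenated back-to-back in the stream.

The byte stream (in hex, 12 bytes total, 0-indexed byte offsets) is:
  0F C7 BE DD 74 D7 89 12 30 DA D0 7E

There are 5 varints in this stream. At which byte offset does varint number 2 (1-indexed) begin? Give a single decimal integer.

  byte[0]=0x0F cont=0 payload=0x0F=15: acc |= 15<<0 -> acc=15 shift=7 [end]
Varint 1: bytes[0:1] = 0F -> value 15 (1 byte(s))
  byte[1]=0xC7 cont=1 payload=0x47=71: acc |= 71<<0 -> acc=71 shift=7
  byte[2]=0xBE cont=1 payload=0x3E=62: acc |= 62<<7 -> acc=8007 shift=14
  byte[3]=0xDD cont=1 payload=0x5D=93: acc |= 93<<14 -> acc=1531719 shift=21
  byte[4]=0x74 cont=0 payload=0x74=116: acc |= 116<<21 -> acc=244801351 shift=28 [end]
Varint 2: bytes[1:5] = C7 BE DD 74 -> value 244801351 (4 byte(s))
  byte[5]=0xD7 cont=1 payload=0x57=87: acc |= 87<<0 -> acc=87 shift=7
  byte[6]=0x89 cont=1 payload=0x09=9: acc |= 9<<7 -> acc=1239 shift=14
  byte[7]=0x12 cont=0 payload=0x12=18: acc |= 18<<14 -> acc=296151 shift=21 [end]
Varint 3: bytes[5:8] = D7 89 12 -> value 296151 (3 byte(s))
  byte[8]=0x30 cont=0 payload=0x30=48: acc |= 48<<0 -> acc=48 shift=7 [end]
Varint 4: bytes[8:9] = 30 -> value 48 (1 byte(s))
  byte[9]=0xDA cont=1 payload=0x5A=90: acc |= 90<<0 -> acc=90 shift=7
  byte[10]=0xD0 cont=1 payload=0x50=80: acc |= 80<<7 -> acc=10330 shift=14
  byte[11]=0x7E cont=0 payload=0x7E=126: acc |= 126<<14 -> acc=2074714 shift=21 [end]
Varint 5: bytes[9:12] = DA D0 7E -> value 2074714 (3 byte(s))

Answer: 1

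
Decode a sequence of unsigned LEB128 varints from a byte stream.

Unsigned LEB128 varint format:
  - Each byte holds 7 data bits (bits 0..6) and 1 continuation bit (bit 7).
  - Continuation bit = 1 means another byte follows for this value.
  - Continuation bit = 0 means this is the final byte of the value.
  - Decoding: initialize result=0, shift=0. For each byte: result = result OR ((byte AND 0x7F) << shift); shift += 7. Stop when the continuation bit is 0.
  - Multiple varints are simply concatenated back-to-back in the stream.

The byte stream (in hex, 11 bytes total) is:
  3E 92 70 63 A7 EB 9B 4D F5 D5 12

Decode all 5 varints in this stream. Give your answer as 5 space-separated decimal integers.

Answer: 62 14354 99 161936807 305909

Derivation:
  byte[0]=0x3E cont=0 payload=0x3E=62: acc |= 62<<0 -> acc=62 shift=7 [end]
Varint 1: bytes[0:1] = 3E -> value 62 (1 byte(s))
  byte[1]=0x92 cont=1 payload=0x12=18: acc |= 18<<0 -> acc=18 shift=7
  byte[2]=0x70 cont=0 payload=0x70=112: acc |= 112<<7 -> acc=14354 shift=14 [end]
Varint 2: bytes[1:3] = 92 70 -> value 14354 (2 byte(s))
  byte[3]=0x63 cont=0 payload=0x63=99: acc |= 99<<0 -> acc=99 shift=7 [end]
Varint 3: bytes[3:4] = 63 -> value 99 (1 byte(s))
  byte[4]=0xA7 cont=1 payload=0x27=39: acc |= 39<<0 -> acc=39 shift=7
  byte[5]=0xEB cont=1 payload=0x6B=107: acc |= 107<<7 -> acc=13735 shift=14
  byte[6]=0x9B cont=1 payload=0x1B=27: acc |= 27<<14 -> acc=456103 shift=21
  byte[7]=0x4D cont=0 payload=0x4D=77: acc |= 77<<21 -> acc=161936807 shift=28 [end]
Varint 4: bytes[4:8] = A7 EB 9B 4D -> value 161936807 (4 byte(s))
  byte[8]=0xF5 cont=1 payload=0x75=117: acc |= 117<<0 -> acc=117 shift=7
  byte[9]=0xD5 cont=1 payload=0x55=85: acc |= 85<<7 -> acc=10997 shift=14
  byte[10]=0x12 cont=0 payload=0x12=18: acc |= 18<<14 -> acc=305909 shift=21 [end]
Varint 5: bytes[8:11] = F5 D5 12 -> value 305909 (3 byte(s))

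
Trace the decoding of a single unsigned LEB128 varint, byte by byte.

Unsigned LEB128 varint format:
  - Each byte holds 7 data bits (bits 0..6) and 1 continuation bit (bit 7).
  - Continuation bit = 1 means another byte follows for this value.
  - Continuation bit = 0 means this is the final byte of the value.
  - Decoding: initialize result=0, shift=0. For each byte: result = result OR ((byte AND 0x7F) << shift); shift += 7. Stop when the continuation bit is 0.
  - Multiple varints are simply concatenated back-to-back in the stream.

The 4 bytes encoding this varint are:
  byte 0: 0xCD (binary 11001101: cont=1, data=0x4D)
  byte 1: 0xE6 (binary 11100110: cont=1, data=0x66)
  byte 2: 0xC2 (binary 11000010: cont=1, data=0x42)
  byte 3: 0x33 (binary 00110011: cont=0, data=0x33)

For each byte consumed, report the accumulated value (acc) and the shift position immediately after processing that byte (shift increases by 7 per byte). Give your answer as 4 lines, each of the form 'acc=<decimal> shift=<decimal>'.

Answer: acc=77 shift=7
acc=13133 shift=14
acc=1094477 shift=21
acc=108049229 shift=28

Derivation:
byte 0=0xCD: payload=0x4D=77, contrib = 77<<0 = 77; acc -> 77, shift -> 7
byte 1=0xE6: payload=0x66=102, contrib = 102<<7 = 13056; acc -> 13133, shift -> 14
byte 2=0xC2: payload=0x42=66, contrib = 66<<14 = 1081344; acc -> 1094477, shift -> 21
byte 3=0x33: payload=0x33=51, contrib = 51<<21 = 106954752; acc -> 108049229, shift -> 28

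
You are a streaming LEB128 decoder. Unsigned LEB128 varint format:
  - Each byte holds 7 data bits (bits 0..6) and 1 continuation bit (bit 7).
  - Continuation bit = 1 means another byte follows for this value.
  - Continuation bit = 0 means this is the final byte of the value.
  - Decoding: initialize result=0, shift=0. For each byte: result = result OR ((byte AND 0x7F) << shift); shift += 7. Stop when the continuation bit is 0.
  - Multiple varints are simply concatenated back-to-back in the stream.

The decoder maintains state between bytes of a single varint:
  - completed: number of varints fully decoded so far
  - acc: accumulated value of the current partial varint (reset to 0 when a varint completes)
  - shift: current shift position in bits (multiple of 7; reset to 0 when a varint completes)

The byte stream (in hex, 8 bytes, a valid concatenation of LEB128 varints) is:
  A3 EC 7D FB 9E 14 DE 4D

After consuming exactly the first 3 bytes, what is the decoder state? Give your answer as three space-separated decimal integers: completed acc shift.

Answer: 1 0 0

Derivation:
byte[0]=0xA3 cont=1 payload=0x23: acc |= 35<<0 -> completed=0 acc=35 shift=7
byte[1]=0xEC cont=1 payload=0x6C: acc |= 108<<7 -> completed=0 acc=13859 shift=14
byte[2]=0x7D cont=0 payload=0x7D: varint #1 complete (value=2061859); reset -> completed=1 acc=0 shift=0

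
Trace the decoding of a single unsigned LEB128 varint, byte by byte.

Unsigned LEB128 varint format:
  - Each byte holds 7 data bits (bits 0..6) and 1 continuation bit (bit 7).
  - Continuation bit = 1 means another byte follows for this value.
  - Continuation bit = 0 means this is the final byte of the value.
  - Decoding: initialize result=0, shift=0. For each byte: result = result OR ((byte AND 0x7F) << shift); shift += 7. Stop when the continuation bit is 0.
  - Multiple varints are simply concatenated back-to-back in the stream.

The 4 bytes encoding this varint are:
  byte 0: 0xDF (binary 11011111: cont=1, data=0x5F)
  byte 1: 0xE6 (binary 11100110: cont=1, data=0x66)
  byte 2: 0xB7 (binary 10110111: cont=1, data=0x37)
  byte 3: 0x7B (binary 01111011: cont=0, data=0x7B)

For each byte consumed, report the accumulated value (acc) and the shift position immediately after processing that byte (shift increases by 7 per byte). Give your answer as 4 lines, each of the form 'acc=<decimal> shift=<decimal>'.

Answer: acc=95 shift=7
acc=13151 shift=14
acc=914271 shift=21
acc=258863967 shift=28

Derivation:
byte 0=0xDF: payload=0x5F=95, contrib = 95<<0 = 95; acc -> 95, shift -> 7
byte 1=0xE6: payload=0x66=102, contrib = 102<<7 = 13056; acc -> 13151, shift -> 14
byte 2=0xB7: payload=0x37=55, contrib = 55<<14 = 901120; acc -> 914271, shift -> 21
byte 3=0x7B: payload=0x7B=123, contrib = 123<<21 = 257949696; acc -> 258863967, shift -> 28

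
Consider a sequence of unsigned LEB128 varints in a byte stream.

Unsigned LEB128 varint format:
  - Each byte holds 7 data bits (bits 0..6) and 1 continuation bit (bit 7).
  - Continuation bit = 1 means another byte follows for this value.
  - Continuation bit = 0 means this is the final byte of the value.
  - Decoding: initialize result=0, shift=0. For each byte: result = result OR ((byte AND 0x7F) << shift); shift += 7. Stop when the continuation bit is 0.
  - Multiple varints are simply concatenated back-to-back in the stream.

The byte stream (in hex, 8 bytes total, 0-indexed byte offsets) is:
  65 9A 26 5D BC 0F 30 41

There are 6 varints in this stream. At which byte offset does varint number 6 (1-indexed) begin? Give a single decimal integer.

  byte[0]=0x65 cont=0 payload=0x65=101: acc |= 101<<0 -> acc=101 shift=7 [end]
Varint 1: bytes[0:1] = 65 -> value 101 (1 byte(s))
  byte[1]=0x9A cont=1 payload=0x1A=26: acc |= 26<<0 -> acc=26 shift=7
  byte[2]=0x26 cont=0 payload=0x26=38: acc |= 38<<7 -> acc=4890 shift=14 [end]
Varint 2: bytes[1:3] = 9A 26 -> value 4890 (2 byte(s))
  byte[3]=0x5D cont=0 payload=0x5D=93: acc |= 93<<0 -> acc=93 shift=7 [end]
Varint 3: bytes[3:4] = 5D -> value 93 (1 byte(s))
  byte[4]=0xBC cont=1 payload=0x3C=60: acc |= 60<<0 -> acc=60 shift=7
  byte[5]=0x0F cont=0 payload=0x0F=15: acc |= 15<<7 -> acc=1980 shift=14 [end]
Varint 4: bytes[4:6] = BC 0F -> value 1980 (2 byte(s))
  byte[6]=0x30 cont=0 payload=0x30=48: acc |= 48<<0 -> acc=48 shift=7 [end]
Varint 5: bytes[6:7] = 30 -> value 48 (1 byte(s))
  byte[7]=0x41 cont=0 payload=0x41=65: acc |= 65<<0 -> acc=65 shift=7 [end]
Varint 6: bytes[7:8] = 41 -> value 65 (1 byte(s))

Answer: 7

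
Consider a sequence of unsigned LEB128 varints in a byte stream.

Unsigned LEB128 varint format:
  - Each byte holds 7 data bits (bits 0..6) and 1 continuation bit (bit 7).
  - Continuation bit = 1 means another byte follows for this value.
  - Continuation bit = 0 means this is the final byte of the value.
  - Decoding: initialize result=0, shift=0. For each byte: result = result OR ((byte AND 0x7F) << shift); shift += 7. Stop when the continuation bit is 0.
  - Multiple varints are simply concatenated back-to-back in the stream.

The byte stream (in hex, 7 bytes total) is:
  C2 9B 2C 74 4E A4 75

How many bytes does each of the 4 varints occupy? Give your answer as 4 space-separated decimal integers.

Answer: 3 1 1 2

Derivation:
  byte[0]=0xC2 cont=1 payload=0x42=66: acc |= 66<<0 -> acc=66 shift=7
  byte[1]=0x9B cont=1 payload=0x1B=27: acc |= 27<<7 -> acc=3522 shift=14
  byte[2]=0x2C cont=0 payload=0x2C=44: acc |= 44<<14 -> acc=724418 shift=21 [end]
Varint 1: bytes[0:3] = C2 9B 2C -> value 724418 (3 byte(s))
  byte[3]=0x74 cont=0 payload=0x74=116: acc |= 116<<0 -> acc=116 shift=7 [end]
Varint 2: bytes[3:4] = 74 -> value 116 (1 byte(s))
  byte[4]=0x4E cont=0 payload=0x4E=78: acc |= 78<<0 -> acc=78 shift=7 [end]
Varint 3: bytes[4:5] = 4E -> value 78 (1 byte(s))
  byte[5]=0xA4 cont=1 payload=0x24=36: acc |= 36<<0 -> acc=36 shift=7
  byte[6]=0x75 cont=0 payload=0x75=117: acc |= 117<<7 -> acc=15012 shift=14 [end]
Varint 4: bytes[5:7] = A4 75 -> value 15012 (2 byte(s))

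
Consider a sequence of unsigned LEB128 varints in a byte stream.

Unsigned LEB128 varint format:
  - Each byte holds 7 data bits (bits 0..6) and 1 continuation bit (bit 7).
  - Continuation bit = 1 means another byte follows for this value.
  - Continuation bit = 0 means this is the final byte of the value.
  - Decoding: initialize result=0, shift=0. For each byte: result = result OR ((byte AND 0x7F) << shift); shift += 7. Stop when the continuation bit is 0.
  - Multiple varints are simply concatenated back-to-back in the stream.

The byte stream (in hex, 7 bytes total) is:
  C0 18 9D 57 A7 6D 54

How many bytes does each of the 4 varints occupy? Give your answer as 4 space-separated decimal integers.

  byte[0]=0xC0 cont=1 payload=0x40=64: acc |= 64<<0 -> acc=64 shift=7
  byte[1]=0x18 cont=0 payload=0x18=24: acc |= 24<<7 -> acc=3136 shift=14 [end]
Varint 1: bytes[0:2] = C0 18 -> value 3136 (2 byte(s))
  byte[2]=0x9D cont=1 payload=0x1D=29: acc |= 29<<0 -> acc=29 shift=7
  byte[3]=0x57 cont=0 payload=0x57=87: acc |= 87<<7 -> acc=11165 shift=14 [end]
Varint 2: bytes[2:4] = 9D 57 -> value 11165 (2 byte(s))
  byte[4]=0xA7 cont=1 payload=0x27=39: acc |= 39<<0 -> acc=39 shift=7
  byte[5]=0x6D cont=0 payload=0x6D=109: acc |= 109<<7 -> acc=13991 shift=14 [end]
Varint 3: bytes[4:6] = A7 6D -> value 13991 (2 byte(s))
  byte[6]=0x54 cont=0 payload=0x54=84: acc |= 84<<0 -> acc=84 shift=7 [end]
Varint 4: bytes[6:7] = 54 -> value 84 (1 byte(s))

Answer: 2 2 2 1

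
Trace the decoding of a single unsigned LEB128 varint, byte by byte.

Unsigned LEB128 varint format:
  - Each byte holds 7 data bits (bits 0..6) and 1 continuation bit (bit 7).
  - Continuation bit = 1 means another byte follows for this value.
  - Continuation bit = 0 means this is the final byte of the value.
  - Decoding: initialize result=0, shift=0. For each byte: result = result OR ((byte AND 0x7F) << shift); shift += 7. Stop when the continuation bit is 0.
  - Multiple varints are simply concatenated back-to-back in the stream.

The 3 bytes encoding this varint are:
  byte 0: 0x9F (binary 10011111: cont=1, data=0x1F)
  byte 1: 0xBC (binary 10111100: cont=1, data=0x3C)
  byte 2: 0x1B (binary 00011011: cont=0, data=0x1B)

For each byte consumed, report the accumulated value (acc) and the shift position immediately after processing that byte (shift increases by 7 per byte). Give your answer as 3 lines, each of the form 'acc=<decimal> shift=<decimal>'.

byte 0=0x9F: payload=0x1F=31, contrib = 31<<0 = 31; acc -> 31, shift -> 7
byte 1=0xBC: payload=0x3C=60, contrib = 60<<7 = 7680; acc -> 7711, shift -> 14
byte 2=0x1B: payload=0x1B=27, contrib = 27<<14 = 442368; acc -> 450079, shift -> 21

Answer: acc=31 shift=7
acc=7711 shift=14
acc=450079 shift=21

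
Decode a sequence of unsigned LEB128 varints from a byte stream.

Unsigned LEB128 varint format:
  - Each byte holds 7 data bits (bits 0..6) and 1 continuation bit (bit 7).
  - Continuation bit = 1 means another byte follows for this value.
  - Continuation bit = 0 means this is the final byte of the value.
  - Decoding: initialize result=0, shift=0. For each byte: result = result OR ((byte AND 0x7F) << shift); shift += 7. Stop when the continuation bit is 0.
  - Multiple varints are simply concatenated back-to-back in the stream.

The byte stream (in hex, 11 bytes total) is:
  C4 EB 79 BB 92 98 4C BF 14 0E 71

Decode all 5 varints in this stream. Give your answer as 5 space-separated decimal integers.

Answer: 1996228 159779131 2623 14 113

Derivation:
  byte[0]=0xC4 cont=1 payload=0x44=68: acc |= 68<<0 -> acc=68 shift=7
  byte[1]=0xEB cont=1 payload=0x6B=107: acc |= 107<<7 -> acc=13764 shift=14
  byte[2]=0x79 cont=0 payload=0x79=121: acc |= 121<<14 -> acc=1996228 shift=21 [end]
Varint 1: bytes[0:3] = C4 EB 79 -> value 1996228 (3 byte(s))
  byte[3]=0xBB cont=1 payload=0x3B=59: acc |= 59<<0 -> acc=59 shift=7
  byte[4]=0x92 cont=1 payload=0x12=18: acc |= 18<<7 -> acc=2363 shift=14
  byte[5]=0x98 cont=1 payload=0x18=24: acc |= 24<<14 -> acc=395579 shift=21
  byte[6]=0x4C cont=0 payload=0x4C=76: acc |= 76<<21 -> acc=159779131 shift=28 [end]
Varint 2: bytes[3:7] = BB 92 98 4C -> value 159779131 (4 byte(s))
  byte[7]=0xBF cont=1 payload=0x3F=63: acc |= 63<<0 -> acc=63 shift=7
  byte[8]=0x14 cont=0 payload=0x14=20: acc |= 20<<7 -> acc=2623 shift=14 [end]
Varint 3: bytes[7:9] = BF 14 -> value 2623 (2 byte(s))
  byte[9]=0x0E cont=0 payload=0x0E=14: acc |= 14<<0 -> acc=14 shift=7 [end]
Varint 4: bytes[9:10] = 0E -> value 14 (1 byte(s))
  byte[10]=0x71 cont=0 payload=0x71=113: acc |= 113<<0 -> acc=113 shift=7 [end]
Varint 5: bytes[10:11] = 71 -> value 113 (1 byte(s))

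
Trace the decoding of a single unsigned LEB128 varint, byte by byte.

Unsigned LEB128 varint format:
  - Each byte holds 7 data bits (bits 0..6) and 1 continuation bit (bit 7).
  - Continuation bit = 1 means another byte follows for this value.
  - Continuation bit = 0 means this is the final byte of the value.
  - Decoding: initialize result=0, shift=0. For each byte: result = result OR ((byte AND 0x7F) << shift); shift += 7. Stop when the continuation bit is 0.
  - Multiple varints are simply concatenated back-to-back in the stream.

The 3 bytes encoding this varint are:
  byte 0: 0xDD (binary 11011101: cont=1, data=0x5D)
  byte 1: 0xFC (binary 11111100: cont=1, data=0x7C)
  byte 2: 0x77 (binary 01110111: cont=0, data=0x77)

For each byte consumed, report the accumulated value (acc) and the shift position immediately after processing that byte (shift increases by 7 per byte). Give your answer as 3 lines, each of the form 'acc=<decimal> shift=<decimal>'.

Answer: acc=93 shift=7
acc=15965 shift=14
acc=1965661 shift=21

Derivation:
byte 0=0xDD: payload=0x5D=93, contrib = 93<<0 = 93; acc -> 93, shift -> 7
byte 1=0xFC: payload=0x7C=124, contrib = 124<<7 = 15872; acc -> 15965, shift -> 14
byte 2=0x77: payload=0x77=119, contrib = 119<<14 = 1949696; acc -> 1965661, shift -> 21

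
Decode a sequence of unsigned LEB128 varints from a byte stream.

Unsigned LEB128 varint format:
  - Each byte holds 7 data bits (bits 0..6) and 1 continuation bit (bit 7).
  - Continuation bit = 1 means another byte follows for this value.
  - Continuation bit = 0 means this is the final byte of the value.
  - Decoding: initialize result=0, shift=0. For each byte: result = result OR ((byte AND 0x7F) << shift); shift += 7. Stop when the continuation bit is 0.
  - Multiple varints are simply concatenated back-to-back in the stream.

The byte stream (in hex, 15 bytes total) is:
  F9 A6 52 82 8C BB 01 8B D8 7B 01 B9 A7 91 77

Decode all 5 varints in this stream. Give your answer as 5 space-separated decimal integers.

  byte[0]=0xF9 cont=1 payload=0x79=121: acc |= 121<<0 -> acc=121 shift=7
  byte[1]=0xA6 cont=1 payload=0x26=38: acc |= 38<<7 -> acc=4985 shift=14
  byte[2]=0x52 cont=0 payload=0x52=82: acc |= 82<<14 -> acc=1348473 shift=21 [end]
Varint 1: bytes[0:3] = F9 A6 52 -> value 1348473 (3 byte(s))
  byte[3]=0x82 cont=1 payload=0x02=2: acc |= 2<<0 -> acc=2 shift=7
  byte[4]=0x8C cont=1 payload=0x0C=12: acc |= 12<<7 -> acc=1538 shift=14
  byte[5]=0xBB cont=1 payload=0x3B=59: acc |= 59<<14 -> acc=968194 shift=21
  byte[6]=0x01 cont=0 payload=0x01=1: acc |= 1<<21 -> acc=3065346 shift=28 [end]
Varint 2: bytes[3:7] = 82 8C BB 01 -> value 3065346 (4 byte(s))
  byte[7]=0x8B cont=1 payload=0x0B=11: acc |= 11<<0 -> acc=11 shift=7
  byte[8]=0xD8 cont=1 payload=0x58=88: acc |= 88<<7 -> acc=11275 shift=14
  byte[9]=0x7B cont=0 payload=0x7B=123: acc |= 123<<14 -> acc=2026507 shift=21 [end]
Varint 3: bytes[7:10] = 8B D8 7B -> value 2026507 (3 byte(s))
  byte[10]=0x01 cont=0 payload=0x01=1: acc |= 1<<0 -> acc=1 shift=7 [end]
Varint 4: bytes[10:11] = 01 -> value 1 (1 byte(s))
  byte[11]=0xB9 cont=1 payload=0x39=57: acc |= 57<<0 -> acc=57 shift=7
  byte[12]=0xA7 cont=1 payload=0x27=39: acc |= 39<<7 -> acc=5049 shift=14
  byte[13]=0x91 cont=1 payload=0x11=17: acc |= 17<<14 -> acc=283577 shift=21
  byte[14]=0x77 cont=0 payload=0x77=119: acc |= 119<<21 -> acc=249844665 shift=28 [end]
Varint 5: bytes[11:15] = B9 A7 91 77 -> value 249844665 (4 byte(s))

Answer: 1348473 3065346 2026507 1 249844665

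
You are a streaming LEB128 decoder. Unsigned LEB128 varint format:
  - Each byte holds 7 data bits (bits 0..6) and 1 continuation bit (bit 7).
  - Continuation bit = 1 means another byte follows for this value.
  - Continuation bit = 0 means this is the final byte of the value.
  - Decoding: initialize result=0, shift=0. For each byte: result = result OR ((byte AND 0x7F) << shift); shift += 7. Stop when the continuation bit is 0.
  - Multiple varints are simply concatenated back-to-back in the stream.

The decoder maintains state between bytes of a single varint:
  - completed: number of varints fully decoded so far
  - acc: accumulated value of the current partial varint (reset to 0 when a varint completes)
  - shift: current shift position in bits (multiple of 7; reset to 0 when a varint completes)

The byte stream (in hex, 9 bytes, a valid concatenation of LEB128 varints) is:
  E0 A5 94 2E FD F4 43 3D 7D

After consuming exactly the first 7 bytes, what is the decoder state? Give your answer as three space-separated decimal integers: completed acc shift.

byte[0]=0xE0 cont=1 payload=0x60: acc |= 96<<0 -> completed=0 acc=96 shift=7
byte[1]=0xA5 cont=1 payload=0x25: acc |= 37<<7 -> completed=0 acc=4832 shift=14
byte[2]=0x94 cont=1 payload=0x14: acc |= 20<<14 -> completed=0 acc=332512 shift=21
byte[3]=0x2E cont=0 payload=0x2E: varint #1 complete (value=96801504); reset -> completed=1 acc=0 shift=0
byte[4]=0xFD cont=1 payload=0x7D: acc |= 125<<0 -> completed=1 acc=125 shift=7
byte[5]=0xF4 cont=1 payload=0x74: acc |= 116<<7 -> completed=1 acc=14973 shift=14
byte[6]=0x43 cont=0 payload=0x43: varint #2 complete (value=1112701); reset -> completed=2 acc=0 shift=0

Answer: 2 0 0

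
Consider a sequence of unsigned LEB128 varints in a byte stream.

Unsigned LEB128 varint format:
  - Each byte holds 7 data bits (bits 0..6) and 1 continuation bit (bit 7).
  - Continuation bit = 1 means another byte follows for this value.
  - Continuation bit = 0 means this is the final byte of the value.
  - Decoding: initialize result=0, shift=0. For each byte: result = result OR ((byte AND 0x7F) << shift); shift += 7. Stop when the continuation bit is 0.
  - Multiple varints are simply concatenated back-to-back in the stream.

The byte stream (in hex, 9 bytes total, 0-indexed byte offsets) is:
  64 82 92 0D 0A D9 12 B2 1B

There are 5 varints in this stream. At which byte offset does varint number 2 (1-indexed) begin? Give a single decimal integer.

Answer: 1

Derivation:
  byte[0]=0x64 cont=0 payload=0x64=100: acc |= 100<<0 -> acc=100 shift=7 [end]
Varint 1: bytes[0:1] = 64 -> value 100 (1 byte(s))
  byte[1]=0x82 cont=1 payload=0x02=2: acc |= 2<<0 -> acc=2 shift=7
  byte[2]=0x92 cont=1 payload=0x12=18: acc |= 18<<7 -> acc=2306 shift=14
  byte[3]=0x0D cont=0 payload=0x0D=13: acc |= 13<<14 -> acc=215298 shift=21 [end]
Varint 2: bytes[1:4] = 82 92 0D -> value 215298 (3 byte(s))
  byte[4]=0x0A cont=0 payload=0x0A=10: acc |= 10<<0 -> acc=10 shift=7 [end]
Varint 3: bytes[4:5] = 0A -> value 10 (1 byte(s))
  byte[5]=0xD9 cont=1 payload=0x59=89: acc |= 89<<0 -> acc=89 shift=7
  byte[6]=0x12 cont=0 payload=0x12=18: acc |= 18<<7 -> acc=2393 shift=14 [end]
Varint 4: bytes[5:7] = D9 12 -> value 2393 (2 byte(s))
  byte[7]=0xB2 cont=1 payload=0x32=50: acc |= 50<<0 -> acc=50 shift=7
  byte[8]=0x1B cont=0 payload=0x1B=27: acc |= 27<<7 -> acc=3506 shift=14 [end]
Varint 5: bytes[7:9] = B2 1B -> value 3506 (2 byte(s))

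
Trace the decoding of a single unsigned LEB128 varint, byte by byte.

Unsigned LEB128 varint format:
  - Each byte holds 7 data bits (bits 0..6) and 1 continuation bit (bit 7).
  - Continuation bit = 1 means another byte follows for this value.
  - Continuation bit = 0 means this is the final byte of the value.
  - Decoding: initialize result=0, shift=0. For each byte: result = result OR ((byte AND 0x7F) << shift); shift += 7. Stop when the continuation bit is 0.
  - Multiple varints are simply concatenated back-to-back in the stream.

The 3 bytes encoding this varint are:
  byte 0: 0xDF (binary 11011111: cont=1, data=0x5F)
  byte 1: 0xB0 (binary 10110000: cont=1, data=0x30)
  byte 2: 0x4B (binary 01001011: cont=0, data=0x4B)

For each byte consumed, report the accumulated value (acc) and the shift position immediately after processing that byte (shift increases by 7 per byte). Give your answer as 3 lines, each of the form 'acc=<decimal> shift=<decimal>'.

byte 0=0xDF: payload=0x5F=95, contrib = 95<<0 = 95; acc -> 95, shift -> 7
byte 1=0xB0: payload=0x30=48, contrib = 48<<7 = 6144; acc -> 6239, shift -> 14
byte 2=0x4B: payload=0x4B=75, contrib = 75<<14 = 1228800; acc -> 1235039, shift -> 21

Answer: acc=95 shift=7
acc=6239 shift=14
acc=1235039 shift=21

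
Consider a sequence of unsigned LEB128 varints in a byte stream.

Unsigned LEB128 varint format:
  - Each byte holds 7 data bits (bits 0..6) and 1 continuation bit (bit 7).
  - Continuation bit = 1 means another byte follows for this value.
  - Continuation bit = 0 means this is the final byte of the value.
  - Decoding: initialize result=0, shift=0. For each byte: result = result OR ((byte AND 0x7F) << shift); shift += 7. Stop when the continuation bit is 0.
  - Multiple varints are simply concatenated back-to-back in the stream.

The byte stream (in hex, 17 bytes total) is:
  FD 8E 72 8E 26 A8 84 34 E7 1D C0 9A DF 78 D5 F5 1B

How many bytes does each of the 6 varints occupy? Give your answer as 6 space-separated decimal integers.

Answer: 3 2 3 2 4 3

Derivation:
  byte[0]=0xFD cont=1 payload=0x7D=125: acc |= 125<<0 -> acc=125 shift=7
  byte[1]=0x8E cont=1 payload=0x0E=14: acc |= 14<<7 -> acc=1917 shift=14
  byte[2]=0x72 cont=0 payload=0x72=114: acc |= 114<<14 -> acc=1869693 shift=21 [end]
Varint 1: bytes[0:3] = FD 8E 72 -> value 1869693 (3 byte(s))
  byte[3]=0x8E cont=1 payload=0x0E=14: acc |= 14<<0 -> acc=14 shift=7
  byte[4]=0x26 cont=0 payload=0x26=38: acc |= 38<<7 -> acc=4878 shift=14 [end]
Varint 2: bytes[3:5] = 8E 26 -> value 4878 (2 byte(s))
  byte[5]=0xA8 cont=1 payload=0x28=40: acc |= 40<<0 -> acc=40 shift=7
  byte[6]=0x84 cont=1 payload=0x04=4: acc |= 4<<7 -> acc=552 shift=14
  byte[7]=0x34 cont=0 payload=0x34=52: acc |= 52<<14 -> acc=852520 shift=21 [end]
Varint 3: bytes[5:8] = A8 84 34 -> value 852520 (3 byte(s))
  byte[8]=0xE7 cont=1 payload=0x67=103: acc |= 103<<0 -> acc=103 shift=7
  byte[9]=0x1D cont=0 payload=0x1D=29: acc |= 29<<7 -> acc=3815 shift=14 [end]
Varint 4: bytes[8:10] = E7 1D -> value 3815 (2 byte(s))
  byte[10]=0xC0 cont=1 payload=0x40=64: acc |= 64<<0 -> acc=64 shift=7
  byte[11]=0x9A cont=1 payload=0x1A=26: acc |= 26<<7 -> acc=3392 shift=14
  byte[12]=0xDF cont=1 payload=0x5F=95: acc |= 95<<14 -> acc=1559872 shift=21
  byte[13]=0x78 cont=0 payload=0x78=120: acc |= 120<<21 -> acc=253218112 shift=28 [end]
Varint 5: bytes[10:14] = C0 9A DF 78 -> value 253218112 (4 byte(s))
  byte[14]=0xD5 cont=1 payload=0x55=85: acc |= 85<<0 -> acc=85 shift=7
  byte[15]=0xF5 cont=1 payload=0x75=117: acc |= 117<<7 -> acc=15061 shift=14
  byte[16]=0x1B cont=0 payload=0x1B=27: acc |= 27<<14 -> acc=457429 shift=21 [end]
Varint 6: bytes[14:17] = D5 F5 1B -> value 457429 (3 byte(s))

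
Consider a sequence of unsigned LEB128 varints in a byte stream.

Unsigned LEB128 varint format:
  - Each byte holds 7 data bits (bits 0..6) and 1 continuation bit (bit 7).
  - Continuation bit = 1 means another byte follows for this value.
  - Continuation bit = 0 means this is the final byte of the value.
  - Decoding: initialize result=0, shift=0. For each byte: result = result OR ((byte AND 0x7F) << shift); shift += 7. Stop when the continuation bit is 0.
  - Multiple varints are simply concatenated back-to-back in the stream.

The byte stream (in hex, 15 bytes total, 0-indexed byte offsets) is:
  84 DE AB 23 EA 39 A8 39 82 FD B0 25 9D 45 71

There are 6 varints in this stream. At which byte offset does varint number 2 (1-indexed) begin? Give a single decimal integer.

  byte[0]=0x84 cont=1 payload=0x04=4: acc |= 4<<0 -> acc=4 shift=7
  byte[1]=0xDE cont=1 payload=0x5E=94: acc |= 94<<7 -> acc=12036 shift=14
  byte[2]=0xAB cont=1 payload=0x2B=43: acc |= 43<<14 -> acc=716548 shift=21
  byte[3]=0x23 cont=0 payload=0x23=35: acc |= 35<<21 -> acc=74116868 shift=28 [end]
Varint 1: bytes[0:4] = 84 DE AB 23 -> value 74116868 (4 byte(s))
  byte[4]=0xEA cont=1 payload=0x6A=106: acc |= 106<<0 -> acc=106 shift=7
  byte[5]=0x39 cont=0 payload=0x39=57: acc |= 57<<7 -> acc=7402 shift=14 [end]
Varint 2: bytes[4:6] = EA 39 -> value 7402 (2 byte(s))
  byte[6]=0xA8 cont=1 payload=0x28=40: acc |= 40<<0 -> acc=40 shift=7
  byte[7]=0x39 cont=0 payload=0x39=57: acc |= 57<<7 -> acc=7336 shift=14 [end]
Varint 3: bytes[6:8] = A8 39 -> value 7336 (2 byte(s))
  byte[8]=0x82 cont=1 payload=0x02=2: acc |= 2<<0 -> acc=2 shift=7
  byte[9]=0xFD cont=1 payload=0x7D=125: acc |= 125<<7 -> acc=16002 shift=14
  byte[10]=0xB0 cont=1 payload=0x30=48: acc |= 48<<14 -> acc=802434 shift=21
  byte[11]=0x25 cont=0 payload=0x25=37: acc |= 37<<21 -> acc=78397058 shift=28 [end]
Varint 4: bytes[8:12] = 82 FD B0 25 -> value 78397058 (4 byte(s))
  byte[12]=0x9D cont=1 payload=0x1D=29: acc |= 29<<0 -> acc=29 shift=7
  byte[13]=0x45 cont=0 payload=0x45=69: acc |= 69<<7 -> acc=8861 shift=14 [end]
Varint 5: bytes[12:14] = 9D 45 -> value 8861 (2 byte(s))
  byte[14]=0x71 cont=0 payload=0x71=113: acc |= 113<<0 -> acc=113 shift=7 [end]
Varint 6: bytes[14:15] = 71 -> value 113 (1 byte(s))

Answer: 4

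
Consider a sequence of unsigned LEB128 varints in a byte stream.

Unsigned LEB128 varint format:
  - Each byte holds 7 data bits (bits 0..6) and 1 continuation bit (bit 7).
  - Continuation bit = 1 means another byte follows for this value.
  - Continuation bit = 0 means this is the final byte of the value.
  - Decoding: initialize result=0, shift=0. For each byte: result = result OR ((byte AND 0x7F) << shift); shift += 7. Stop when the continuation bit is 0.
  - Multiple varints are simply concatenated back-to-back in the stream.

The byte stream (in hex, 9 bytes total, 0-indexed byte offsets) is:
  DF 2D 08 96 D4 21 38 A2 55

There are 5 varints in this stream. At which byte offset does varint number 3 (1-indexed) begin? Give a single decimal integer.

  byte[0]=0xDF cont=1 payload=0x5F=95: acc |= 95<<0 -> acc=95 shift=7
  byte[1]=0x2D cont=0 payload=0x2D=45: acc |= 45<<7 -> acc=5855 shift=14 [end]
Varint 1: bytes[0:2] = DF 2D -> value 5855 (2 byte(s))
  byte[2]=0x08 cont=0 payload=0x08=8: acc |= 8<<0 -> acc=8 shift=7 [end]
Varint 2: bytes[2:3] = 08 -> value 8 (1 byte(s))
  byte[3]=0x96 cont=1 payload=0x16=22: acc |= 22<<0 -> acc=22 shift=7
  byte[4]=0xD4 cont=1 payload=0x54=84: acc |= 84<<7 -> acc=10774 shift=14
  byte[5]=0x21 cont=0 payload=0x21=33: acc |= 33<<14 -> acc=551446 shift=21 [end]
Varint 3: bytes[3:6] = 96 D4 21 -> value 551446 (3 byte(s))
  byte[6]=0x38 cont=0 payload=0x38=56: acc |= 56<<0 -> acc=56 shift=7 [end]
Varint 4: bytes[6:7] = 38 -> value 56 (1 byte(s))
  byte[7]=0xA2 cont=1 payload=0x22=34: acc |= 34<<0 -> acc=34 shift=7
  byte[8]=0x55 cont=0 payload=0x55=85: acc |= 85<<7 -> acc=10914 shift=14 [end]
Varint 5: bytes[7:9] = A2 55 -> value 10914 (2 byte(s))

Answer: 3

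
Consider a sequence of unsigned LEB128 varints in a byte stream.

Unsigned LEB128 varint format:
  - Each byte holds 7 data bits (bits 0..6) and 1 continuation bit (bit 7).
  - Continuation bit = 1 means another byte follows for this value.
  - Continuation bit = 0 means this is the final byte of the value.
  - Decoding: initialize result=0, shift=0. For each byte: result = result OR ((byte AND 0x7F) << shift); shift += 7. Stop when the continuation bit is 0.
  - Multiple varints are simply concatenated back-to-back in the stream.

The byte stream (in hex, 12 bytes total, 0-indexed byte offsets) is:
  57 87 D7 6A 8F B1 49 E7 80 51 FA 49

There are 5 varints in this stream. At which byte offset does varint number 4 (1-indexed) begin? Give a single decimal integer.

Answer: 7

Derivation:
  byte[0]=0x57 cont=0 payload=0x57=87: acc |= 87<<0 -> acc=87 shift=7 [end]
Varint 1: bytes[0:1] = 57 -> value 87 (1 byte(s))
  byte[1]=0x87 cont=1 payload=0x07=7: acc |= 7<<0 -> acc=7 shift=7
  byte[2]=0xD7 cont=1 payload=0x57=87: acc |= 87<<7 -> acc=11143 shift=14
  byte[3]=0x6A cont=0 payload=0x6A=106: acc |= 106<<14 -> acc=1747847 shift=21 [end]
Varint 2: bytes[1:4] = 87 D7 6A -> value 1747847 (3 byte(s))
  byte[4]=0x8F cont=1 payload=0x0F=15: acc |= 15<<0 -> acc=15 shift=7
  byte[5]=0xB1 cont=1 payload=0x31=49: acc |= 49<<7 -> acc=6287 shift=14
  byte[6]=0x49 cont=0 payload=0x49=73: acc |= 73<<14 -> acc=1202319 shift=21 [end]
Varint 3: bytes[4:7] = 8F B1 49 -> value 1202319 (3 byte(s))
  byte[7]=0xE7 cont=1 payload=0x67=103: acc |= 103<<0 -> acc=103 shift=7
  byte[8]=0x80 cont=1 payload=0x00=0: acc |= 0<<7 -> acc=103 shift=14
  byte[9]=0x51 cont=0 payload=0x51=81: acc |= 81<<14 -> acc=1327207 shift=21 [end]
Varint 4: bytes[7:10] = E7 80 51 -> value 1327207 (3 byte(s))
  byte[10]=0xFA cont=1 payload=0x7A=122: acc |= 122<<0 -> acc=122 shift=7
  byte[11]=0x49 cont=0 payload=0x49=73: acc |= 73<<7 -> acc=9466 shift=14 [end]
Varint 5: bytes[10:12] = FA 49 -> value 9466 (2 byte(s))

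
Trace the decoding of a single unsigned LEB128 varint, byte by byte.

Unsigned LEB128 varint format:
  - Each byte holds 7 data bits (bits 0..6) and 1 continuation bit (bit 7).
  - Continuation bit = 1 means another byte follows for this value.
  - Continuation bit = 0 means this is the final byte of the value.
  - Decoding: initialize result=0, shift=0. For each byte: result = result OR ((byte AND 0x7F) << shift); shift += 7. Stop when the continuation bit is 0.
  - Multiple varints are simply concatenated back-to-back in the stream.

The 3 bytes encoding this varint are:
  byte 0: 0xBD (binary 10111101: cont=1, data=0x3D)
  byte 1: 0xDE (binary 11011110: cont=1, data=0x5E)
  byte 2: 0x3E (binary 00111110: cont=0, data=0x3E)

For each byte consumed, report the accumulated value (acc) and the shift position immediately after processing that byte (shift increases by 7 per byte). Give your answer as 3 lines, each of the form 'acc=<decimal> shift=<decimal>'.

Answer: acc=61 shift=7
acc=12093 shift=14
acc=1027901 shift=21

Derivation:
byte 0=0xBD: payload=0x3D=61, contrib = 61<<0 = 61; acc -> 61, shift -> 7
byte 1=0xDE: payload=0x5E=94, contrib = 94<<7 = 12032; acc -> 12093, shift -> 14
byte 2=0x3E: payload=0x3E=62, contrib = 62<<14 = 1015808; acc -> 1027901, shift -> 21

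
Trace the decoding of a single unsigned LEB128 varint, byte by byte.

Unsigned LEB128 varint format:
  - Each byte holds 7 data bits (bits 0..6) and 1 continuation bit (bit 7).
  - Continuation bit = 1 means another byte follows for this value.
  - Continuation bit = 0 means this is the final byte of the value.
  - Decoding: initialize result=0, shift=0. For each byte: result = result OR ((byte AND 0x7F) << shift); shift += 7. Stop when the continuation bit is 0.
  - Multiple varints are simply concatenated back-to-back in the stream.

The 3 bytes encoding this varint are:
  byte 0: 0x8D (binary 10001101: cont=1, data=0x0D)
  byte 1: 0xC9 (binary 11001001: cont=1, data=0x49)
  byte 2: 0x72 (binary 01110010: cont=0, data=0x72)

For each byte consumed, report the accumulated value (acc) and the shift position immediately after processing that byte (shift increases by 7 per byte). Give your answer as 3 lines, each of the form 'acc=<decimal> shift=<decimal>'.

Answer: acc=13 shift=7
acc=9357 shift=14
acc=1877133 shift=21

Derivation:
byte 0=0x8D: payload=0x0D=13, contrib = 13<<0 = 13; acc -> 13, shift -> 7
byte 1=0xC9: payload=0x49=73, contrib = 73<<7 = 9344; acc -> 9357, shift -> 14
byte 2=0x72: payload=0x72=114, contrib = 114<<14 = 1867776; acc -> 1877133, shift -> 21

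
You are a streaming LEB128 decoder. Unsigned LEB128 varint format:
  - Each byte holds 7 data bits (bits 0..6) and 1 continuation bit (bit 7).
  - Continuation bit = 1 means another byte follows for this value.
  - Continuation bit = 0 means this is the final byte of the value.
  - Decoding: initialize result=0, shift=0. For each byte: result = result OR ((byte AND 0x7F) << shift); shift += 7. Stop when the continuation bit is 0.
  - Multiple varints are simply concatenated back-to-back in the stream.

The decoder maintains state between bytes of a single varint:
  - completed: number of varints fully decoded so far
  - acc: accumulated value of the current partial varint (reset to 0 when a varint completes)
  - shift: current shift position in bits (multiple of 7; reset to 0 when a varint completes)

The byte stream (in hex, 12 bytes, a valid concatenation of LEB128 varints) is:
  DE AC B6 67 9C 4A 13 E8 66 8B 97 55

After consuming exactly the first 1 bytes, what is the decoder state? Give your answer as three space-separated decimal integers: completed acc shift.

byte[0]=0xDE cont=1 payload=0x5E: acc |= 94<<0 -> completed=0 acc=94 shift=7

Answer: 0 94 7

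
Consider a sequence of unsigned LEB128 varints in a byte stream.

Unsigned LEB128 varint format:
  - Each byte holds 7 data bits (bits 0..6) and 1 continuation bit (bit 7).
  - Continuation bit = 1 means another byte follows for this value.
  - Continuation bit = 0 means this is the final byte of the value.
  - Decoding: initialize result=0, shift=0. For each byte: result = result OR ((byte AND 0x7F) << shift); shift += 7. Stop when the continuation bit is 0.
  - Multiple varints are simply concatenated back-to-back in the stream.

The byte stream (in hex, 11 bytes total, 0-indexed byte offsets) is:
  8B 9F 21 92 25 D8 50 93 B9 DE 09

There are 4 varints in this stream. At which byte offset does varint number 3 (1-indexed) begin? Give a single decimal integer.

  byte[0]=0x8B cont=1 payload=0x0B=11: acc |= 11<<0 -> acc=11 shift=7
  byte[1]=0x9F cont=1 payload=0x1F=31: acc |= 31<<7 -> acc=3979 shift=14
  byte[2]=0x21 cont=0 payload=0x21=33: acc |= 33<<14 -> acc=544651 shift=21 [end]
Varint 1: bytes[0:3] = 8B 9F 21 -> value 544651 (3 byte(s))
  byte[3]=0x92 cont=1 payload=0x12=18: acc |= 18<<0 -> acc=18 shift=7
  byte[4]=0x25 cont=0 payload=0x25=37: acc |= 37<<7 -> acc=4754 shift=14 [end]
Varint 2: bytes[3:5] = 92 25 -> value 4754 (2 byte(s))
  byte[5]=0xD8 cont=1 payload=0x58=88: acc |= 88<<0 -> acc=88 shift=7
  byte[6]=0x50 cont=0 payload=0x50=80: acc |= 80<<7 -> acc=10328 shift=14 [end]
Varint 3: bytes[5:7] = D8 50 -> value 10328 (2 byte(s))
  byte[7]=0x93 cont=1 payload=0x13=19: acc |= 19<<0 -> acc=19 shift=7
  byte[8]=0xB9 cont=1 payload=0x39=57: acc |= 57<<7 -> acc=7315 shift=14
  byte[9]=0xDE cont=1 payload=0x5E=94: acc |= 94<<14 -> acc=1547411 shift=21
  byte[10]=0x09 cont=0 payload=0x09=9: acc |= 9<<21 -> acc=20421779 shift=28 [end]
Varint 4: bytes[7:11] = 93 B9 DE 09 -> value 20421779 (4 byte(s))

Answer: 5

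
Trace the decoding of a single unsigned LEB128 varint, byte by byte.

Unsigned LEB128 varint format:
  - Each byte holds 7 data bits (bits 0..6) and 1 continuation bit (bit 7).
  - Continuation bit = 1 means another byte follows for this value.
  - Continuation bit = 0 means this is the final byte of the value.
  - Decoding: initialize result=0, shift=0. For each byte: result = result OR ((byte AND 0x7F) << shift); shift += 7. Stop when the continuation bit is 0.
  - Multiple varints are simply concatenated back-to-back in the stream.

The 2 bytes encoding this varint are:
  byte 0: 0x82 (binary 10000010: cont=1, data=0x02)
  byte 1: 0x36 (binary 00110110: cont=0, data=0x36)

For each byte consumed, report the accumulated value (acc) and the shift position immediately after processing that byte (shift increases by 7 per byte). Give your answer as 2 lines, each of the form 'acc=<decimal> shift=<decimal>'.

Answer: acc=2 shift=7
acc=6914 shift=14

Derivation:
byte 0=0x82: payload=0x02=2, contrib = 2<<0 = 2; acc -> 2, shift -> 7
byte 1=0x36: payload=0x36=54, contrib = 54<<7 = 6912; acc -> 6914, shift -> 14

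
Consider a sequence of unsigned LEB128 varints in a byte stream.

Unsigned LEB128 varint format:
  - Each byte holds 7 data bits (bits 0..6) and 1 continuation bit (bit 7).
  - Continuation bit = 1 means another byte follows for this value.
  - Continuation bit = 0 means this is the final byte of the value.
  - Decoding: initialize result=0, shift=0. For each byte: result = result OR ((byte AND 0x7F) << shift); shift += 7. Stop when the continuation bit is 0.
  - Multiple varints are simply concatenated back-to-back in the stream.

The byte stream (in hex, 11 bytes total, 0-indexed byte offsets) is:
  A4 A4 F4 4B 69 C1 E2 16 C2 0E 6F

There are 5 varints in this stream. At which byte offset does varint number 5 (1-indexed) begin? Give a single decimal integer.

  byte[0]=0xA4 cont=1 payload=0x24=36: acc |= 36<<0 -> acc=36 shift=7
  byte[1]=0xA4 cont=1 payload=0x24=36: acc |= 36<<7 -> acc=4644 shift=14
  byte[2]=0xF4 cont=1 payload=0x74=116: acc |= 116<<14 -> acc=1905188 shift=21
  byte[3]=0x4B cont=0 payload=0x4B=75: acc |= 75<<21 -> acc=159191588 shift=28 [end]
Varint 1: bytes[0:4] = A4 A4 F4 4B -> value 159191588 (4 byte(s))
  byte[4]=0x69 cont=0 payload=0x69=105: acc |= 105<<0 -> acc=105 shift=7 [end]
Varint 2: bytes[4:5] = 69 -> value 105 (1 byte(s))
  byte[5]=0xC1 cont=1 payload=0x41=65: acc |= 65<<0 -> acc=65 shift=7
  byte[6]=0xE2 cont=1 payload=0x62=98: acc |= 98<<7 -> acc=12609 shift=14
  byte[7]=0x16 cont=0 payload=0x16=22: acc |= 22<<14 -> acc=373057 shift=21 [end]
Varint 3: bytes[5:8] = C1 E2 16 -> value 373057 (3 byte(s))
  byte[8]=0xC2 cont=1 payload=0x42=66: acc |= 66<<0 -> acc=66 shift=7
  byte[9]=0x0E cont=0 payload=0x0E=14: acc |= 14<<7 -> acc=1858 shift=14 [end]
Varint 4: bytes[8:10] = C2 0E -> value 1858 (2 byte(s))
  byte[10]=0x6F cont=0 payload=0x6F=111: acc |= 111<<0 -> acc=111 shift=7 [end]
Varint 5: bytes[10:11] = 6F -> value 111 (1 byte(s))

Answer: 10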